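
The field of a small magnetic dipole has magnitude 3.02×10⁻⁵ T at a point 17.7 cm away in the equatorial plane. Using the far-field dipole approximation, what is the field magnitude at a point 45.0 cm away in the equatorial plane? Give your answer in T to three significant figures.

B ≈ 1.84×10⁻⁶ T

Dipole fields scale as 1/r³ in the far field; the geometry is the same at both points.
B₂ = B₁ · (r₁/r₂)³ = 3.02×10⁻⁵ · (17.7/45.0)³.
(r₁/r₂)³ = (0.3933)³ = 0.06085.
B₂ ≈ 1.838×10⁻⁶ T.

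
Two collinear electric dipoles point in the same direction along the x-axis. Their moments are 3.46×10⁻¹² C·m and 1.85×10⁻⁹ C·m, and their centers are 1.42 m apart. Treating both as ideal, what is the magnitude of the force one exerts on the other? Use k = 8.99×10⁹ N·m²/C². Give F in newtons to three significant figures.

On-axis field of dipole 1 at distance r: E = 2kp₁/r³. Force on dipole 2 is F = p₂·dE/dr (gradient along axis).
dE/dr = −6kp₁/r⁴, so |F| = 6kp₁p₂/r⁴ (attractive for aligned moments).
F = 6(8.99×10⁹)(3.46×10⁻¹²)(1.85×10⁻⁹)/(1.42)⁴ = 8.492×10⁻¹¹ N.

F ≈ 8.49×10⁻¹¹ N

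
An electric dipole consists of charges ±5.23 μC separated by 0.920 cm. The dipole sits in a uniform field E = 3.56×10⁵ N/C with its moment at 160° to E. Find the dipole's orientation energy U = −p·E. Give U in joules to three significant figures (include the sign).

Dipole moment p = qd = (5.23×10⁻⁶ C)(0.00920 m) = 4.812×10⁻⁸ C·m.
U = −p·E = −pE cosθ.
U = −(4.812×10⁻⁸)(3.56×10⁵)·cos160° = 0.01610 J.

U ≈ 0.0161 J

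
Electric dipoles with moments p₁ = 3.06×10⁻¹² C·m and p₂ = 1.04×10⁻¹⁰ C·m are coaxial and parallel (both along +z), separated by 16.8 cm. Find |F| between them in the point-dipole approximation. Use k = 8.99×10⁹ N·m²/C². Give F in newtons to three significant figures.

F ≈ 2.15×10⁻⁸ N

On-axis field of dipole 1 at distance r: E = 2kp₁/r³. Force on dipole 2 is F = p₂·dE/dr (gradient along axis).
dE/dr = −6kp₁/r⁴, so |F| = 6kp₁p₂/r⁴ (attractive for aligned moments).
F = 6(8.99×10⁹)(3.06×10⁻¹²)(1.04×10⁻¹⁰)/(0.168)⁴ = 2.155×10⁻⁸ N.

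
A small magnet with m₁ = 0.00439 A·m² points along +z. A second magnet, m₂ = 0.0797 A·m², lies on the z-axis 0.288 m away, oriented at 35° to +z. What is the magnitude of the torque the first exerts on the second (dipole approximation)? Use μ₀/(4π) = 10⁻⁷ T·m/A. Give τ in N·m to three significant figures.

τ ≈ 1.68×10⁻⁹ N·m

Dipole B is on the axis of dipole A, so B₁ there is axial: B₁ = (μ₀/4π)·2m₁/r³ along +z.
B₁ = 2(10⁻⁷)(0.00439)/(0.288)³ = 3.676×10⁻⁸ T.
τ = m₂ B₁ sinθ.
τ = (0.0797)(3.676×10⁻⁸)·sin35° = 1.680×10⁻⁹ N·m.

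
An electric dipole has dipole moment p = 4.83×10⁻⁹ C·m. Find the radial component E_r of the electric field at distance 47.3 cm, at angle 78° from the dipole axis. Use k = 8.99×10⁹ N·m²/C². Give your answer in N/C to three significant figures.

For a dipole, E_r = (2kp cosθ)/r³.
kp/r³ = (8.99×10⁹)(4.83×10⁻⁹)/(0.473)³ = 410.3 N/C.
E_r = 2·410.3·cos78° = 170.6 N/C.

E_r ≈ 171 N/C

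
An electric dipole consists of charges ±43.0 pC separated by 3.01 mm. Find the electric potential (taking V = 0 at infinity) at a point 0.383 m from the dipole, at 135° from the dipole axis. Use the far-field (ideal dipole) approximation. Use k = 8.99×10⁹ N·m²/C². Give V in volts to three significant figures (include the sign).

V ≈ -0.00561 V

Dipole moment p = qd = (4.30×10⁻¹¹ C)(0.00301 m) = 1.294×10⁻¹³ C·m.
The dipole potential is V = kp cosθ / r².
V = (8.99×10⁹)(1.294×10⁻¹³)·cos135° / (0.383)² = -0.005608 V.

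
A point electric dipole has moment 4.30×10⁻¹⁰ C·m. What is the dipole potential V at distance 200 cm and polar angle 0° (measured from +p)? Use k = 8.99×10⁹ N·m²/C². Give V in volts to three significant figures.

The dipole potential is V = kp cosθ / r².
V = (8.99×10⁹)(4.30×10⁻¹⁰)·cos0° / (2.00)² = 0.9664 V.

V ≈ 0.966 V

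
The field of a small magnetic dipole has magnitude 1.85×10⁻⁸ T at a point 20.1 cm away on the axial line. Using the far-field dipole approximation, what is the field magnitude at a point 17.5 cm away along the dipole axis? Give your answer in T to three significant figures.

B ≈ 2.80×10⁻⁸ T

Dipole fields scale as 1/r³ in the far field; the geometry is the same at both points.
B₂ = B₁ · (r₁/r₂)³ = 1.85×10⁻⁸ · (20.1/17.5)³.
(r₁/r₂)³ = (1.149)³ = 1.515.
B₂ ≈ 2.803×10⁻⁸ T.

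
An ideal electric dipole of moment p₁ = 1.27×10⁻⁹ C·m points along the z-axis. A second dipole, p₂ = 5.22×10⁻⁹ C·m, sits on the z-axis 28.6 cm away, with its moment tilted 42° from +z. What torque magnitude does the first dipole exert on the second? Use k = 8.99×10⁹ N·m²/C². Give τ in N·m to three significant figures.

τ ≈ 3.41×10⁻⁶ N·m

The second dipole sits on the axis of the first, so the field there is axial: E₁ = 2kp₁/r³ along +z.
E₁ = 2(8.99×10⁹)(1.27×10⁻⁹)/(0.286)³ = 976.1 N/C.
Torque on the second dipole: τ = p₂ E₁ sinθ.
τ = (5.22×10⁻⁹)(976.1)·sin42° = 3.409×10⁻⁶ N·m.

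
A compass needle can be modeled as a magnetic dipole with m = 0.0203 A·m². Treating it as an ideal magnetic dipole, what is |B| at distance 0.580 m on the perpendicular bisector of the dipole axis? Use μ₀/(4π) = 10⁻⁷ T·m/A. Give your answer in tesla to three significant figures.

In the equatorial plane B = (μ₀/4π)·m/r³ (half the axial value).
B = (10⁻⁷)·(0.0203) / (0.580)³ = 1.040×10⁻⁸ T.

B ≈ 1.04×10⁻⁸ T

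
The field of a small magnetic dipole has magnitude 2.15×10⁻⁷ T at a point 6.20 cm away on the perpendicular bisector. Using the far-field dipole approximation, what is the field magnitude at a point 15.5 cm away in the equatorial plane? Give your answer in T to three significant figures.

B ≈ 1.38×10⁻⁸ T

Dipole fields scale as 1/r³ in the far field; the geometry is the same at both points.
B₂ = B₁ · (r₁/r₂)³ = 2.15×10⁻⁷ · (6.20/15.5)³.
(r₁/r₂)³ = (0.4)³ = 0.064.
B₂ ≈ 1.376×10⁻⁸ T.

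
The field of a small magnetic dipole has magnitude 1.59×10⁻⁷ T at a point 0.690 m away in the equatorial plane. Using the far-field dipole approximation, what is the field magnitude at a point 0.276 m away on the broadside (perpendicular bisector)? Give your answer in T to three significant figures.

Dipole fields scale as 1/r³ in the far field; the geometry is the same at both points.
B₂ = B₁ · (r₁/r₂)³ = 1.59×10⁻⁷ · (0.690/0.276)³.
(r₁/r₂)³ = (2.5)³ = 15.62.
B₂ ≈ 2.484×10⁻⁶ T.

B ≈ 2.48×10⁻⁶ T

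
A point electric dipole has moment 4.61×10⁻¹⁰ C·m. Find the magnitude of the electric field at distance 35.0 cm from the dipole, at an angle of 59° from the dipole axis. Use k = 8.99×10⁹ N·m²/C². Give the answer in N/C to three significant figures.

E ≈ 130 N/C

At angle θ the dipole field magnitude is E = (kp/r³)·√(1 + 3cos²θ).
kp/r³ = (8.99×10⁹)(4.61×10⁻¹⁰) / (0.350)³ = 96.66 N/C.
√(1 + 3cos²59°) = √(1 + 3·0.2653) = √1.7958 ≈ 1.3401.
E ≈ 96.66 × 1.340 = 129.5 N/C.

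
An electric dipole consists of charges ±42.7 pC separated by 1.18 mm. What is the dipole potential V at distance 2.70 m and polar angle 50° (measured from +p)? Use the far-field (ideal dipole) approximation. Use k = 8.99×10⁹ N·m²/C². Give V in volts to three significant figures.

V ≈ 3.99×10⁻⁵ V

Dipole moment p = qd = (4.27×10⁻¹¹ C)(0.00118 m) = 5.039×10⁻¹⁴ C·m.
The dipole potential is V = kp cosθ / r².
V = (8.99×10⁹)(5.039×10⁻¹⁴)·cos50° / (2.70)² = 3.994×10⁻⁵ V.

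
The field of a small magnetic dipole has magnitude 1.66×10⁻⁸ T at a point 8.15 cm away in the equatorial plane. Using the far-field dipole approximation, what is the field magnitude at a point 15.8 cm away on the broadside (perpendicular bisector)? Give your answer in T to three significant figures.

Dipole fields scale as 1/r³ in the far field; the geometry is the same at both points.
B₂ = B₁ · (r₁/r₂)³ = 1.66×10⁻⁸ · (8.15/15.8)³.
(r₁/r₂)³ = (0.5158)³ = 0.1372.
B₂ ≈ 2.278×10⁻⁹ T.

B ≈ 2.28×10⁻⁹ T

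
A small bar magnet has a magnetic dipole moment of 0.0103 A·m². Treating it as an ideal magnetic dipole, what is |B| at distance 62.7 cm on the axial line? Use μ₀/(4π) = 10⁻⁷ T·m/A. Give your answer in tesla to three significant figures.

B ≈ 8.36×10⁻⁹ T

On axis B = (μ₀/4π)·2m/r³.
B = 2·(10⁻⁷)·(0.0103) / (0.627)³ = 8.357×10⁻⁹ T.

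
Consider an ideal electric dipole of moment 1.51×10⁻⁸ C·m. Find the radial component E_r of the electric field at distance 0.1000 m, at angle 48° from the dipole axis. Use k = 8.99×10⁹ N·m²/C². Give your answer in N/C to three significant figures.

E_r ≈ 1.82×10⁵ N/C

For a dipole, E_r = (2kp cosθ)/r³.
kp/r³ = (8.99×10⁹)(1.51×10⁻⁸)/(0.100)³ = 1.357×10⁵ N/C.
E_r = 2·1.357×10⁵·cos48° = 1.817×10⁵ N/C.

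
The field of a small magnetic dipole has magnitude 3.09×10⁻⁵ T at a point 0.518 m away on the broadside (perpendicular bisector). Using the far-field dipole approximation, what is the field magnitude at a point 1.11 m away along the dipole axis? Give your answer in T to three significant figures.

Dipole fields scale as 1/r³ in the far field.
The axial field is twice the equatorial field at the same r, so the geometry factor is 2/1.
B₂ = B₁ · (2/1) · (r₁/r₂)³ = 3.09×10⁻⁵ · 2 · (0.518/1.11)³.
(r₁/r₂)³ = (0.4667)³ = 0.1016.
B₂ ≈ 6.281×10⁻⁶ T.

B ≈ 6.28×10⁻⁶ T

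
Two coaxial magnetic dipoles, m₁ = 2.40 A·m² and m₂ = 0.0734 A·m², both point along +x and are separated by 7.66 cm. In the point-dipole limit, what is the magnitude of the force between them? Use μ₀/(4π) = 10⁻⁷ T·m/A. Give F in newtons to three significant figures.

On-axis B of dipole 1: B = (μ₀/4π)·2m₁/r³. Force on dipole 2: F = m₂·dB/dr.
dB/dr = −(μ₀/4π)·6m₁/r⁴, so |F| = (μ₀/4π)·6m₁m₂/r⁴.
F = 6(10⁻⁷)(2.40)(0.0734)/(0.0766)⁴ = 0.003070 N.

F ≈ 0.00307 N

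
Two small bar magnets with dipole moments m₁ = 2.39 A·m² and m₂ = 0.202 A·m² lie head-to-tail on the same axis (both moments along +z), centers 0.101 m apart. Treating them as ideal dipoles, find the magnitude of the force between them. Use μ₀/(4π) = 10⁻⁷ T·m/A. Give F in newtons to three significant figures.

F ≈ 0.00278 N

On-axis B of dipole 1: B = (μ₀/4π)·2m₁/r³. Force on dipole 2: F = m₂·dB/dr.
dB/dr = −(μ₀/4π)·6m₁/r⁴, so |F| = (μ₀/4π)·6m₁m₂/r⁴.
F = 6(10⁻⁷)(2.39)(0.202)/(0.101)⁴ = 0.002784 N.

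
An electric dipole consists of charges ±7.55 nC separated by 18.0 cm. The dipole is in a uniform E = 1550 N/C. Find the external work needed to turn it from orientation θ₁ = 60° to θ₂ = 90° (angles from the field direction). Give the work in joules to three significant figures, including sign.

W ≈ 1.05×10⁻⁶ J

Dipole moment p = qd = (7.55×10⁻⁹ C)(0.180 m) = 1.359×10⁻⁹ C·m.
W_ext = ΔU = U(θ₂) − U(θ₁) = −pE cosθ₂ − (−pE cosθ₁) = pE(cosθ₁ − cosθ₂).
W = (1.359×10⁻⁹)(1550)·(cos60° − cos90°) = (2.106×10⁻⁶)·(+0.5000) = 1.053×10⁻⁶ J.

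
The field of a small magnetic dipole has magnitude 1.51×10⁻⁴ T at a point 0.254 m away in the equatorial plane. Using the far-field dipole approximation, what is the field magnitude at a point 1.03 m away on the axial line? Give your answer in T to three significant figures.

B ≈ 4.53×10⁻⁶ T

Dipole fields scale as 1/r³ in the far field.
The axial field is twice the equatorial field at the same r, so the geometry factor is 2/1.
B₂ = B₁ · (2/1) · (r₁/r₂)³ = 1.51×10⁻⁴ · 2 · (0.254/1.03)³.
(r₁/r₂)³ = (0.2466)³ = 0.015.
B₂ ≈ 4.529×10⁻⁶ T.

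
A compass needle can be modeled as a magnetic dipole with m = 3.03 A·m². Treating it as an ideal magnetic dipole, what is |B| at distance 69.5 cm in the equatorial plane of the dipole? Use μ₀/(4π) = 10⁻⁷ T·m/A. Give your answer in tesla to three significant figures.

B ≈ 9.03×10⁻⁷ T

In the equatorial plane B = (μ₀/4π)·m/r³ (half the axial value).
B = (10⁻⁷)·(3.03) / (0.695)³ = 9.026×10⁻⁷ T.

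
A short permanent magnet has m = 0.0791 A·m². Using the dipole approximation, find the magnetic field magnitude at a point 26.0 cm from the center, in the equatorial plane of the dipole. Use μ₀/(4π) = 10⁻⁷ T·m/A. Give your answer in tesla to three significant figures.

B ≈ 4.50×10⁻⁷ T

In the equatorial plane B = (μ₀/4π)·m/r³ (half the axial value).
B = (10⁻⁷)·(0.0791) / (0.260)³ = 4.500×10⁻⁷ T.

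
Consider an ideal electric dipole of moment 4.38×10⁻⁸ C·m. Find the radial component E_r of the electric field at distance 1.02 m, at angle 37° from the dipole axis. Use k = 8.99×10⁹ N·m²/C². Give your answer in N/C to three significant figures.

E_r ≈ 593 N/C

For a dipole, E_r = (2kp cosθ)/r³.
kp/r³ = (8.99×10⁹)(4.38×10⁻⁸)/(1.02)³ = 371.1 N/C.
E_r = 2·371.1·cos37° = 592.7 N/C.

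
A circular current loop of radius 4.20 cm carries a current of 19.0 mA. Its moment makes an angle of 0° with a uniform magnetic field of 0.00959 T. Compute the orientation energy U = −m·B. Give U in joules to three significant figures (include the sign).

Magnetic moment m = IA = Iπa² = (0.0190)·π·(0.0420)² = 1.053×10⁻⁴ A·m².
U = −m·B = −mB cosθ.
U = −(1.053×10⁻⁴)(0.00959)·cos0° = -1.010×10⁻⁶ J.

U ≈ -1.01×10⁻⁶ J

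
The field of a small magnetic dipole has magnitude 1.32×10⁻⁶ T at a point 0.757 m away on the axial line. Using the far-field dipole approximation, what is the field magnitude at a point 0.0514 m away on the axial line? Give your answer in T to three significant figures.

B ≈ 0.00422 T

Dipole fields scale as 1/r³ in the far field; the geometry is the same at both points.
B₂ = B₁ · (r₁/r₂)³ = 1.32×10⁻⁶ · (0.757/0.0514)³.
(r₁/r₂)³ = (14.73)³ = 3194.
B₂ ≈ 0.004217 T.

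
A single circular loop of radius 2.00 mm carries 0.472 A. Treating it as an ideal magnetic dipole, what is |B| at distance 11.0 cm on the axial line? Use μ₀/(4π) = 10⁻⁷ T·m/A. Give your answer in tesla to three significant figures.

B ≈ 8.91×10⁻¹⁰ T

Magnetic moment m = IA = Iπa² = (0.472)·π·(0.00200)² = 5.931×10⁻⁶ A·m².
On axis B = (μ₀/4π)·2m/r³.
B = 2·(10⁻⁷)·(5.931×10⁻⁶) / (0.110)³ = 8.912×10⁻¹⁰ T.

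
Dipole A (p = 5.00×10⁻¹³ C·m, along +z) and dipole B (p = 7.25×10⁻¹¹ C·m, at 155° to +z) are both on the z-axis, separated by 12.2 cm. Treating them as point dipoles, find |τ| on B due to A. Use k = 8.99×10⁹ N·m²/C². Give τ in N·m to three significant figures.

τ ≈ 1.52×10⁻¹⁰ N·m

The second dipole sits on the axis of the first, so the field there is axial: E₁ = 2kp₁/r³ along +z.
E₁ = 2(8.99×10⁹)(5.00×10⁻¹³)/(0.122)³ = 4.951 N/C.
Torque on the second dipole: τ = p₂ E₁ sinθ.
τ = (7.25×10⁻¹¹)(4.951)·sin155° = 1.517×10⁻¹⁰ N·m.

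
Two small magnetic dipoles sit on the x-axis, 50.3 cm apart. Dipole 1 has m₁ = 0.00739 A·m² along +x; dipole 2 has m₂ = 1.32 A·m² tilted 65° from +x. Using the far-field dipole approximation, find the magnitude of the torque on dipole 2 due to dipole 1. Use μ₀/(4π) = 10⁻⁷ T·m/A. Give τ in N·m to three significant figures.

τ ≈ 1.39×10⁻⁸ N·m

Dipole B is on the axis of dipole A, so B₁ there is axial: B₁ = (μ₀/4π)·2m₁/r³ along +x.
B₁ = 2(10⁻⁷)(0.00739)/(0.503)³ = 1.161×10⁻⁸ T.
τ = m₂ B₁ sinθ.
τ = (1.32)(1.161×10⁻⁸)·sin65° = 1.389×10⁻⁸ N·m.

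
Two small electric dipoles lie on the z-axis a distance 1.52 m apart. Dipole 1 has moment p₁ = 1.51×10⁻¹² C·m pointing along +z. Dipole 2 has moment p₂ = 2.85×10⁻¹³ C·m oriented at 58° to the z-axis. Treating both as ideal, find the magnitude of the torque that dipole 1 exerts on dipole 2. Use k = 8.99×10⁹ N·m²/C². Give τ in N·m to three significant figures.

The second dipole sits on the axis of the first, so the field there is axial: E₁ = 2kp₁/r³ along +z.
E₁ = 2(8.99×10⁹)(1.51×10⁻¹²)/(1.52)³ = 0.007731 N/C.
Torque on the second dipole: τ = p₂ E₁ sinθ.
τ = (2.85×10⁻¹³)(0.007731)·sin58° = 1.869×10⁻¹⁵ N·m.

τ ≈ 1.87×10⁻¹⁵ N·m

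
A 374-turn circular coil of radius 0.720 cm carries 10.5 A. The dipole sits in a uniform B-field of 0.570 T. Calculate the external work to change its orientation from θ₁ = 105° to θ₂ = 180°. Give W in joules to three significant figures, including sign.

W ≈ 0.270 J

m = NIA = NIπa² = 374·(10.5)·π·(0.00720)² = 0.6396 A·m².
W_ext = ΔU = −mB cosθ₂ + mB cosθ₁ = mB(cosθ₁ − cosθ₂).
W = (0.6396)(0.570)·(cos105° − cos180°) = (0.3646)·(+0.7412) = 0.2702 J.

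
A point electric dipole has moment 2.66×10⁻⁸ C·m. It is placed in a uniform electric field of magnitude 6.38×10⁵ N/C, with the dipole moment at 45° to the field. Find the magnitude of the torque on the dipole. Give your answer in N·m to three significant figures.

τ ≈ 0.0120 N·m

Torque on an electric dipole: τ = pE sinθ.
τ = (2.66×10⁻⁸)(6.38×10⁵)·sin45° = 0.01200 N·m.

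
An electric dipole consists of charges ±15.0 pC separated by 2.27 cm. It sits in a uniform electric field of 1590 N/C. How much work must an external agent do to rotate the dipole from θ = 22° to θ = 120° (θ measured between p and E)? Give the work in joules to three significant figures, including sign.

Dipole moment p = qd = (1.50×10⁻¹¹ C)(0.0227 m) = 3.405×10⁻¹³ C·m.
W_ext = ΔU = U(θ₂) − U(θ₁) = −pE cosθ₂ − (−pE cosθ₁) = pE(cosθ₁ − cosθ₂).
W = (3.405×10⁻¹³)(1590)·(cos22° − cos120°) = (5.414×10⁻¹⁰)·(+1.4272) = 7.727×10⁻¹⁰ J.

W ≈ 7.73×10⁻¹⁰ J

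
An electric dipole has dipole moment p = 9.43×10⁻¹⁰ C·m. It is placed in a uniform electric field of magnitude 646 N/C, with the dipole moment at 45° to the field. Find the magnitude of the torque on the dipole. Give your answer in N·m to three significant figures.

τ ≈ 4.31×10⁻⁷ N·m

Torque on an electric dipole: τ = pE sinθ.
τ = (9.43×10⁻¹⁰)(646)·sin45° = 4.308×10⁻⁷ N·m.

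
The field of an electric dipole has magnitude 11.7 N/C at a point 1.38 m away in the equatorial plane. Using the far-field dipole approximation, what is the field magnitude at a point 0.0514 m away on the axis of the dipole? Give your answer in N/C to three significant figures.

Dipole fields scale as 1/r³ in the far field.
The axial field is twice the equatorial field at the same r, so the geometry factor is 2/1.
E₂ = E₁ · (2/1) · (r₁/r₂)³ = 11.7 · 2 · (1.38/0.0514)³.
(r₁/r₂)³ = (26.85)³ = 1.935e+04.
E₂ ≈ 4.529×10⁵ N/C.

E ≈ 4.53×10⁵ N/C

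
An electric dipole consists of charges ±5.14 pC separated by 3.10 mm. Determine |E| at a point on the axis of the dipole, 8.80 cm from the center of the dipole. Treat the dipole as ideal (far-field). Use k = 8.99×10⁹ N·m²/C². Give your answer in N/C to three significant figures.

Dipole moment p = qd = (5.14×10⁻¹² C)(0.00310 m) = 1.593×10⁻¹⁴ C·m.
On the dipole axis E = 2kp/r³.
E = 2·(8.99×10⁹)(1.593×10⁻¹⁴) / (0.0880)³ = 0.4203 N/C.

E ≈ 0.420 N/C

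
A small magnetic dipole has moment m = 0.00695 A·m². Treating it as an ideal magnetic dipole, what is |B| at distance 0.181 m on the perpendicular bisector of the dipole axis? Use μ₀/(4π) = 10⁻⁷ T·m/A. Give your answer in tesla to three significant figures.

In the equatorial plane B = (μ₀/4π)·m/r³ (half the axial value).
B = (10⁻⁷)·(0.00695) / (0.181)³ = 1.172×10⁻⁷ T.

B ≈ 1.17×10⁻⁷ T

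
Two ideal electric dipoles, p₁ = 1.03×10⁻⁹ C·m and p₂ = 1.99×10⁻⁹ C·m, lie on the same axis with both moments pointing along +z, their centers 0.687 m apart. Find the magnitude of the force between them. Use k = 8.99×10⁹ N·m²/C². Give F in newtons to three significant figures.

F ≈ 4.96×10⁻⁷ N

On-axis field of dipole 1 at distance r: E = 2kp₁/r³. Force on dipole 2 is F = p₂·dE/dr (gradient along axis).
dE/dr = −6kp₁/r⁴, so |F| = 6kp₁p₂/r⁴ (attractive for aligned moments).
F = 6(8.99×10⁹)(1.03×10⁻⁹)(1.99×10⁻⁹)/(0.687)⁴ = 4.963×10⁻⁷ N.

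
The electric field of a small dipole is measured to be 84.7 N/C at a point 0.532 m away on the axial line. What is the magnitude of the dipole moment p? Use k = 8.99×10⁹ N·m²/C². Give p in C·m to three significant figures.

On axis E = 2kp/r³, so p = Er³/(2k).
p = (84.7)·(0.532)³ / (2·8.99×10⁹) = 7.093×10⁻¹⁰ C·m.

p ≈ 7.09×10⁻¹⁰ C·m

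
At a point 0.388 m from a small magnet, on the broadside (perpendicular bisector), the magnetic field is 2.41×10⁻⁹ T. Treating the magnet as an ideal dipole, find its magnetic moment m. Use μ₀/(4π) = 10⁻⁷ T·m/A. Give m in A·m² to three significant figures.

In the equatorial plane B = (μ₀/4π)·m/r³, so m = Br³·4π/(μ₀).
m = (2.41×10⁻⁹)·(0.388)³ / (10⁻⁷) = 0.001408 A·m².

m ≈ 0.00141 A·m²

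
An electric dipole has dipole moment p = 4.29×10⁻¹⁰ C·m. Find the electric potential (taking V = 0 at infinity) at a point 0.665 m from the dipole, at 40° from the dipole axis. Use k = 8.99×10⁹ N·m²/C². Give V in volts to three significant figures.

The dipole potential is V = kp cosθ / r².
V = (8.99×10⁹)(4.29×10⁻¹⁰)·cos40° / (0.665)² = 6.681 V.

V ≈ 6.68 V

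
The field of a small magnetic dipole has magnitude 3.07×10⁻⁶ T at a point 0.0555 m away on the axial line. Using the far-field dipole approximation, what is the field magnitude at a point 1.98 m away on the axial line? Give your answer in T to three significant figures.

Dipole fields scale as 1/r³ in the far field; the geometry is the same at both points.
B₂ = B₁ · (r₁/r₂)³ = 3.07×10⁻⁶ · (0.0555/1.98)³.
(r₁/r₂)³ = (0.02803)³ = 2.202e-05.
B₂ ≈ 6.761×10⁻¹¹ T.

B ≈ 6.76×10⁻¹¹ T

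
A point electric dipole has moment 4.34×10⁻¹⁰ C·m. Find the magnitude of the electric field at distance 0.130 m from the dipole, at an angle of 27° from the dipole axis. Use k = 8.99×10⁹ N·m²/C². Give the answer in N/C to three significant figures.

At angle θ the dipole field magnitude is E = (kp/r³)·√(1 + 3cos²θ).
kp/r³ = (8.99×10⁹)(4.34×10⁻¹⁰) / (0.130)³ = 1776 N/C.
√(1 + 3cos²27°) = √(1 + 3·0.7939) = √3.3817 ≈ 1.8389.
E ≈ 1776 × 1.839 = 3266 N/C.

E ≈ 3270 N/C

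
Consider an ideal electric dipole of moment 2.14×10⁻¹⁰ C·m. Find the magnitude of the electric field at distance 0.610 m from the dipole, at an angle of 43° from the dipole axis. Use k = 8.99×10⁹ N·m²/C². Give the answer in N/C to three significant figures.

At angle θ the dipole field magnitude is E = (kp/r³)·√(1 + 3cos²θ).
kp/r³ = (8.99×10⁹)(2.14×10⁻¹⁰) / (0.610)³ = 8.476 N/C.
√(1 + 3cos²43°) = √(1 + 3·0.5349) = √2.6046 ≈ 1.6139.
E ≈ 8.476 × 1.614 = 13.68 N/C.

E ≈ 13.7 N/C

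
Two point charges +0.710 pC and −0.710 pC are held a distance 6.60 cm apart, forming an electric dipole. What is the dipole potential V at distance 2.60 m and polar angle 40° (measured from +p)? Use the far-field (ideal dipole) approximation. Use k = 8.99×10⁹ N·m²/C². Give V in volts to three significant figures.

V ≈ 4.77×10⁻⁵ V

Dipole moment p = qd = (7.10×10⁻¹³ C)(0.0660 m) = 4.686×10⁻¹⁴ C·m.
The dipole potential is V = kp cosθ / r².
V = (8.99×10⁹)(4.686×10⁻¹⁴)·cos40° / (2.60)² = 4.774×10⁻⁵ V.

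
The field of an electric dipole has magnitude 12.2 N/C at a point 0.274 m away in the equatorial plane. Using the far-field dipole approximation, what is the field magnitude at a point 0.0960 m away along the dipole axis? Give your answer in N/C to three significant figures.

E ≈ 567 N/C

Dipole fields scale as 1/r³ in the far field.
The axial field is twice the equatorial field at the same r, so the geometry factor is 2/1.
E₂ = E₁ · (2/1) · (r₁/r₂)³ = 12.2 · 2 · (0.274/0.0960)³.
(r₁/r₂)³ = (2.854)³ = 23.25.
E₂ ≈ 567.3 N/C.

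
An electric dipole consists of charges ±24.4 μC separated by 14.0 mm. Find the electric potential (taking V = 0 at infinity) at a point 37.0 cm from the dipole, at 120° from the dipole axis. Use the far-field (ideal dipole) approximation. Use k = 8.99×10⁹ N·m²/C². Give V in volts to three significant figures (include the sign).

Dipole moment p = qd = (2.44×10⁻⁵ C)(0.0140 m) = 3.416×10⁻⁷ C·m.
The dipole potential is V = kp cosθ / r².
V = (8.99×10⁹)(3.416×10⁻⁷)·cos120° / (0.370)² = -1.122×10⁴ V.

V ≈ -1.12×10⁴ V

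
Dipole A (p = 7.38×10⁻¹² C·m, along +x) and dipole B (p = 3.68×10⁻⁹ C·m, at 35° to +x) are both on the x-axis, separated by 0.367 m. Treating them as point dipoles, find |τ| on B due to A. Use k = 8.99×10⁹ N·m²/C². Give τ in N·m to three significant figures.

τ ≈ 5.67×10⁻⁹ N·m

The second dipole sits on the axis of the first, so the field there is axial: E₁ = 2kp₁/r³ along +x.
E₁ = 2(8.99×10⁹)(7.38×10⁻¹²)/(0.367)³ = 2.684 N/C.
Torque on the second dipole: τ = p₂ E₁ sinθ.
τ = (3.68×10⁻⁹)(2.684)·sin35° = 5.666×10⁻⁹ N·m.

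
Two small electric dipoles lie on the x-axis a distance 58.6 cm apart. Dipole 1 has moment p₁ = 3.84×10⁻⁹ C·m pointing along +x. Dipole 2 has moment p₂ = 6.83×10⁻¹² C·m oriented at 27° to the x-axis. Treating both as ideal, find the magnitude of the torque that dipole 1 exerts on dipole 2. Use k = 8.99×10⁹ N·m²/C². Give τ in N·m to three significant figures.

The second dipole sits on the axis of the first, so the field there is axial: E₁ = 2kp₁/r³ along +x.
E₁ = 2(8.99×10⁹)(3.84×10⁻⁹)/(0.586)³ = 343.1 N/C.
Torque on the second dipole: τ = p₂ E₁ sinθ.
τ = (6.83×10⁻¹²)(343.1)·sin27° = 1.064×10⁻⁹ N·m.

τ ≈ 1.06×10⁻⁹ N·m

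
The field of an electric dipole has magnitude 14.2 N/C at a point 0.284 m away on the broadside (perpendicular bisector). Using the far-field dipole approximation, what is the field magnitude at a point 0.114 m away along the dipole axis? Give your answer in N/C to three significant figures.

Dipole fields scale as 1/r³ in the far field.
The axial field is twice the equatorial field at the same r, so the geometry factor is 2/1.
E₂ = E₁ · (2/1) · (r₁/r₂)³ = 14.2 · 2 · (0.284/0.114)³.
(r₁/r₂)³ = (2.491)³ = 15.46.
E₂ ≈ 439.1 N/C.

E ≈ 439 N/C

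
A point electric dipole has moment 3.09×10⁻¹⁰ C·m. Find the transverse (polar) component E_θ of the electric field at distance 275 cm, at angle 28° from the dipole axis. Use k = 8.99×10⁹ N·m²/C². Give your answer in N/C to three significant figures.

For a dipole, E_θ = (kp sinθ)/r³.
kp/r³ = (8.99×10⁹)(3.09×10⁻¹⁰)/(2.75)³ = 0.1336 N/C.
E_θ = 0.1336·sin28° = 0.06271 N/C.

E_θ ≈ 0.0627 N/C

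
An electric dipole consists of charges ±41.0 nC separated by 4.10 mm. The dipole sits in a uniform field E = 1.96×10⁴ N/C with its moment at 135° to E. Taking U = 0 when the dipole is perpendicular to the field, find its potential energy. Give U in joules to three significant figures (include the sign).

U ≈ 2.33×10⁻⁶ J

Dipole moment p = qd = (4.10×10⁻⁸ C)(0.00410 m) = 1.681×10⁻¹⁰ C·m.
U = −p·E = −pE cosθ.
U = −(1.681×10⁻¹⁰)(1.96×10⁴)·cos135° = 2.330×10⁻⁶ J.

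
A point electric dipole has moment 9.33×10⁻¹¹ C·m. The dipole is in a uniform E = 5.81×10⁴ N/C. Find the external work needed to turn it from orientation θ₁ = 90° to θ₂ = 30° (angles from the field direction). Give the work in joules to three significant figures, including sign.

W ≈ -4.69×10⁻⁶ J

W_ext = ΔU = U(θ₂) − U(θ₁) = −pE cosθ₂ − (−pE cosθ₁) = pE(cosθ₁ − cosθ₂).
W = (9.33×10⁻¹¹)(5.81×10⁴)·(cos90° − cos30°) = (5.421×10⁻⁶)·(-0.8660) = -4.694×10⁻⁶ J.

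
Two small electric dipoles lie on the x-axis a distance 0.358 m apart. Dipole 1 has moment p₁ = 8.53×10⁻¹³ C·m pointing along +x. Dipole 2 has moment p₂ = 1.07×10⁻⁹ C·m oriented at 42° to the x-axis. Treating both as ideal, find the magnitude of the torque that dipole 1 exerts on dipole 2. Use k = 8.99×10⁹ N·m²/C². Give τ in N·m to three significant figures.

τ ≈ 2.39×10⁻¹⁰ N·m

The second dipole sits on the axis of the first, so the field there is axial: E₁ = 2kp₁/r³ along +x.
E₁ = 2(8.99×10⁹)(8.53×10⁻¹³)/(0.358)³ = 0.3343 N/C.
Torque on the second dipole: τ = p₂ E₁ sinθ.
τ = (1.07×10⁻⁹)(0.3343)·sin42° = 2.393×10⁻¹⁰ N·m.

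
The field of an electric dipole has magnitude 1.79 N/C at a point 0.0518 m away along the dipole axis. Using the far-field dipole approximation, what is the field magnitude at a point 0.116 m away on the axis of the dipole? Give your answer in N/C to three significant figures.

Dipole fields scale as 1/r³ in the far field; the geometry is the same at both points.
E₂ = E₁ · (r₁/r₂)³ = 1.79 · (0.0518/0.116)³.
(r₁/r₂)³ = (0.4466)³ = 0.08905.
E₂ ≈ 0.1594 N/C.

E ≈ 0.159 N/C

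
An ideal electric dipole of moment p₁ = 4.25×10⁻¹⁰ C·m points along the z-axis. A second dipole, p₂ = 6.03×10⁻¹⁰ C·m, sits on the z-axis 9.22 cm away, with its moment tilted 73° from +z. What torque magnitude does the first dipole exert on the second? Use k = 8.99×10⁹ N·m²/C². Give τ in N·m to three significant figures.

τ ≈ 5.62×10⁻⁶ N·m

The second dipole sits on the axis of the first, so the field there is axial: E₁ = 2kp₁/r³ along +z.
E₁ = 2(8.99×10⁹)(4.25×10⁻¹⁰)/(0.0922)³ = 9750 N/C.
Torque on the second dipole: τ = p₂ E₁ sinθ.
τ = (6.03×10⁻¹⁰)(9750)·sin73° = 5.622×10⁻⁶ N·m.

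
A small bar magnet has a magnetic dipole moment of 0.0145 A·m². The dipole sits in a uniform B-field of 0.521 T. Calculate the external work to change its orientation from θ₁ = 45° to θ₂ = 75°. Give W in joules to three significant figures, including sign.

W_ext = ΔU = −mB cosθ₂ + mB cosθ₁ = mB(cosθ₁ − cosθ₂).
W = (0.0145)(0.521)·(cos45° − cos75°) = (0.007554)·(+0.4483) = 0.003387 J.

W ≈ 0.00339 J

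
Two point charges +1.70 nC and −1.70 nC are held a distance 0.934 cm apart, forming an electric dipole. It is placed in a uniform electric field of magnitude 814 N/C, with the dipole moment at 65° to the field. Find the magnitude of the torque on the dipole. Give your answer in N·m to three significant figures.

Dipole moment p = qd = (1.70×10⁻⁹ C)(0.00934 m) = 1.588×10⁻¹¹ C·m.
Torque on an electric dipole: τ = pE sinθ.
τ = (1.588×10⁻¹¹)(814)·sin65° = 1.172×10⁻⁸ N·m.

τ ≈ 1.17×10⁻⁸ N·m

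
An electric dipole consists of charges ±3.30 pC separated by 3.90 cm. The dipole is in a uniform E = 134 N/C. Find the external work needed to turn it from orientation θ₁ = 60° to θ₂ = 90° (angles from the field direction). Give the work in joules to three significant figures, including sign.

Dipole moment p = qd = (3.30×10⁻¹² C)(0.0390 m) = 1.287×10⁻¹³ C·m.
W_ext = ΔU = U(θ₂) − U(θ₁) = −pE cosθ₂ − (−pE cosθ₁) = pE(cosθ₁ − cosθ₂).
W = (1.287×10⁻¹³)(134)·(cos60° − cos90°) = (1.725×10⁻¹¹)·(+0.5000) = 8.623×10⁻¹² J.

W ≈ 8.62×10⁻¹² J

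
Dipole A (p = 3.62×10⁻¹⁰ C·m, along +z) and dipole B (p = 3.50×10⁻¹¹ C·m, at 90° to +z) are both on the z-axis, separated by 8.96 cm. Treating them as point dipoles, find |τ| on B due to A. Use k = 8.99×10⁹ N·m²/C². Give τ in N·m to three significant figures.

τ ≈ 3.17×10⁻⁷ N·m

The second dipole sits on the axis of the first, so the field there is axial: E₁ = 2kp₁/r³ along +z.
E₁ = 2(8.99×10⁹)(3.62×10⁻¹⁰)/(0.0896)³ = 9048 N/C.
Torque on the second dipole: τ = p₂ E₁ sinθ.
τ = (3.50×10⁻¹¹)(9048)·sin90° = 3.167×10⁻⁷ N·m.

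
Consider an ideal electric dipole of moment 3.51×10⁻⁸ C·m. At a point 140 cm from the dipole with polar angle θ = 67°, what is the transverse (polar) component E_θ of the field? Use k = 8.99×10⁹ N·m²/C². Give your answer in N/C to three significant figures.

For a dipole, E_θ = (kp sinθ)/r³.
kp/r³ = (8.99×10⁹)(3.51×10⁻⁸)/(1.40)³ = 115.0 N/C.
E_θ = 115.0·sin67° = 105.9 N/C.

E_θ ≈ 106 N/C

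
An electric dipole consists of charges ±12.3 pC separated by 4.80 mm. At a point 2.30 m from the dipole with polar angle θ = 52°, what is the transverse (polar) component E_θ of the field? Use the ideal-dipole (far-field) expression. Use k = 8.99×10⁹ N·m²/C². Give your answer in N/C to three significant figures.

Dipole moment p = qd = (1.23×10⁻¹¹ C)(0.00480 m) = 5.904×10⁻¹⁴ C·m.
For a dipole, E_θ = (kp sinθ)/r³.
kp/r³ = (8.99×10⁹)(5.904×10⁻¹⁴)/(2.30)³ = 4.362×10⁻⁵ N/C.
E_θ = 4.362×10⁻⁵·sin52° = 3.438×10⁻⁵ N/C.

E_θ ≈ 3.44×10⁻⁵ N/C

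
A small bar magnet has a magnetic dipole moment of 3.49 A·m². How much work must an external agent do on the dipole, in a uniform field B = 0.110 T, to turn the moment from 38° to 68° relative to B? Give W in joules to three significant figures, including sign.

W_ext = ΔU = −mB cosθ₂ + mB cosθ₁ = mB(cosθ₁ − cosθ₂).
W = (3.49)(0.110)·(cos38° − cos68°) = (0.3839)·(+0.4134) = 0.1587 J.

W ≈ 0.159 J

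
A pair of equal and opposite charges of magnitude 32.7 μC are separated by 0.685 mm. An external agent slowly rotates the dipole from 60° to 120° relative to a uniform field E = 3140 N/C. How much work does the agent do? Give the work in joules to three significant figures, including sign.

W ≈ 7.03×10⁻⁵ J

Dipole moment p = qd = (3.27×10⁻⁵ C)(6.85×10⁻⁴ m) = 2.24×10⁻⁸ C·m.
W_ext = ΔU = U(θ₂) − U(θ₁) = −pE cosθ₂ − (−pE cosθ₁) = pE(cosθ₁ − cosθ₂).
W = (2.24×10⁻⁸)(3140)·(cos60° − cos120°) = (7.034×10⁻⁵)·(+1.0000) = 7.034×10⁻⁵ J.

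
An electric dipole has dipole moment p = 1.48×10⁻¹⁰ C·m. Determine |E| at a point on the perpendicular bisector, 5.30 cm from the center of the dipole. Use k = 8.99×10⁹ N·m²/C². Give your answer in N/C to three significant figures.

In the equatorial plane E = kp/r³.
E = (8.99×10⁹)(1.48×10⁻¹⁰) / (0.0530)³ = 8937 N/C.

E ≈ 8940 N/C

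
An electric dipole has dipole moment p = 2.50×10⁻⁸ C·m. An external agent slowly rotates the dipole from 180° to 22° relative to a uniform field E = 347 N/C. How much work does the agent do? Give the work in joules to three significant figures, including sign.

W ≈ -1.67×10⁻⁵ J

W_ext = ΔU = U(θ₂) − U(θ₁) = −pE cosθ₂ − (−pE cosθ₁) = pE(cosθ₁ − cosθ₂).
W = (2.50×10⁻⁸)(347)·(cos180° − cos22°) = (8.675×10⁻⁶)·(-1.9272) = -1.672×10⁻⁵ J.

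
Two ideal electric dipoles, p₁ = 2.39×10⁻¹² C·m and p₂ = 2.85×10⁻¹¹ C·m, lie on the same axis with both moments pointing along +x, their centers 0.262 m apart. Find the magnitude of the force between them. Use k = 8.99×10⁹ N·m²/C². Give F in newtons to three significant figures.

F ≈ 7.80×10⁻¹⁰ N

On-axis field of dipole 1 at distance r: E = 2kp₁/r³. Force on dipole 2 is F = p₂·dE/dr (gradient along axis).
dE/dr = −6kp₁/r⁴, so |F| = 6kp₁p₂/r⁴ (attractive for aligned moments).
F = 6(8.99×10⁹)(2.39×10⁻¹²)(2.85×10⁻¹¹)/(0.262)⁴ = 7.797×10⁻¹⁰ N.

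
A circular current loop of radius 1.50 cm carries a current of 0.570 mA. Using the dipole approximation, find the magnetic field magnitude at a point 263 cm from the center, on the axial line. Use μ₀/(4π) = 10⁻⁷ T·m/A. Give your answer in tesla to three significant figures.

B ≈ 4.43×10⁻¹⁵ T

Magnetic moment m = IA = Iπa² = (5.70×10⁻⁴)·π·(0.0150)² = 4.029×10⁻⁷ A·m².
On axis B = (μ₀/4π)·2m/r³.
B = 2·(10⁻⁷)·(4.029×10⁻⁷) / (2.63)³ = 4.430×10⁻¹⁵ T.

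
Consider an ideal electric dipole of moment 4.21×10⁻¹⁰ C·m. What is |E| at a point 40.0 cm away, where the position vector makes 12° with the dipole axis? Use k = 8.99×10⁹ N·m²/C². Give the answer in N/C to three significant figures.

E ≈ 116 N/C

At angle θ the dipole field magnitude is E = (kp/r³)·√(1 + 3cos²θ).
kp/r³ = (8.99×10⁹)(4.21×10⁻¹⁰) / (0.400)³ = 59.14 N/C.
√(1 + 3cos²12°) = √(1 + 3·0.9568) = √3.8703 ≈ 1.9673.
E ≈ 59.14 × 1.967 = 116.3 N/C.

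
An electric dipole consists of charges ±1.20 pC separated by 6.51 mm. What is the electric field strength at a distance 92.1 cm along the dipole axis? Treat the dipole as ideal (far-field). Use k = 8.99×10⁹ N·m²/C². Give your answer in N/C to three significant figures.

E ≈ 1.80×10⁻⁴ N/C

Dipole moment p = qd = (1.20×10⁻¹² C)(0.00651 m) = 7.812×10⁻¹⁵ C·m.
On the dipole axis E = 2kp/r³.
E = 2·(8.99×10⁹)(7.812×10⁻¹⁵) / (0.921)³ = 1.798×10⁻⁴ N/C.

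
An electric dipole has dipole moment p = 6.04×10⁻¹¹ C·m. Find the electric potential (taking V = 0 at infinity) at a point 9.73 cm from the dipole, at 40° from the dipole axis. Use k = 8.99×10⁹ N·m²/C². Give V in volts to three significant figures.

The dipole potential is V = kp cosθ / r².
V = (8.99×10⁹)(6.04×10⁻¹¹)·cos40° / (0.0973)² = 43.94 V.

V ≈ 43.9 V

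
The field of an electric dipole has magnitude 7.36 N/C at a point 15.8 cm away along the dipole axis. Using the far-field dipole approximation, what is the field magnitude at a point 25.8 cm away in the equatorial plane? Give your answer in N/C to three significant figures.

E ≈ 0.845 N/C

Dipole fields scale as 1/r³ in the far field.
The axial field is twice the equatorial field at the same r, so the geometry factor is 1/2.
E₂ = E₁ · (1/2) · (r₁/r₂)³ = 7.36 · 0.5 · (15.8/25.8)³.
(r₁/r₂)³ = (0.6124)³ = 0.2297.
E₂ ≈ 0.8452 N/C.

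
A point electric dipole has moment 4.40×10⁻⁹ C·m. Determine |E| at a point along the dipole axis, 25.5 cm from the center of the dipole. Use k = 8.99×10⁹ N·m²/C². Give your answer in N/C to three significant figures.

On the dipole axis E = 2kp/r³.
E = 2·(8.99×10⁹)(4.40×10⁻⁹) / (0.255)³ = 4771 N/C.

E ≈ 4770 N/C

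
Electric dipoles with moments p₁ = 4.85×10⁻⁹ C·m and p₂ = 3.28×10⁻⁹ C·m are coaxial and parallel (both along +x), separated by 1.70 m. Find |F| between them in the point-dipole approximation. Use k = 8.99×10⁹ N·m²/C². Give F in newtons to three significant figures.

F ≈ 1.03×10⁻⁷ N

On-axis field of dipole 1 at distance r: E = 2kp₁/r³. Force on dipole 2 is F = p₂·dE/dr (gradient along axis).
dE/dr = −6kp₁/r⁴, so |F| = 6kp₁p₂/r⁴ (attractive for aligned moments).
F = 6(8.99×10⁹)(4.85×10⁻⁹)(3.28×10⁻⁹)/(1.70)⁴ = 1.027×10⁻⁷ N.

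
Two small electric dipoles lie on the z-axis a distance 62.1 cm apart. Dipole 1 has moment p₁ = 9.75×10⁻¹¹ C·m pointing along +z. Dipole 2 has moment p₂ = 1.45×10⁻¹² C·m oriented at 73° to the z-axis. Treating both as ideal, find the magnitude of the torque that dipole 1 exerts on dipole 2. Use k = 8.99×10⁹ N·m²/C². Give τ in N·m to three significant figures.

The second dipole sits on the axis of the first, so the field there is axial: E₁ = 2kp₁/r³ along +z.
E₁ = 2(8.99×10⁹)(9.75×10⁻¹¹)/(0.621)³ = 7.320 N/C.
Torque on the second dipole: τ = p₂ E₁ sinθ.
τ = (1.45×10⁻¹²)(7.320)·sin73° = 1.015×10⁻¹¹ N·m.

τ ≈ 1.02×10⁻¹¹ N·m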